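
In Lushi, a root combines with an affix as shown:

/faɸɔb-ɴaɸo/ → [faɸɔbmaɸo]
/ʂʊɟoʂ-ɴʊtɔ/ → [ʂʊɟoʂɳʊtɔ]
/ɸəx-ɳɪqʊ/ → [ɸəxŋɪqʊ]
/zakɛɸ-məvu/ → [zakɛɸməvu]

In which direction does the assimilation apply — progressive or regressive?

progressive

Comparing underlying and surface forms, /ɴ/ → [m] is the alternation; the neighbouring /b/ is constant.
/ɴ/ is uvular while /b/ is bilabial; the output [m] is bilabial, matching the trigger — so the feature that spreads is place.
Checking the remaining alternations: /ɴ/ → [ɳ] after /ʂ/ (uvular → retroflex, matching retroflex); /ɳ/ → [ŋ] after /x/ (retroflex → velar, matching velar) — only place changes, and always toward the preceding segment.
Nothing changes in [zakɛɸməvu]: there the adjacent consonants already agree in place (/m/ and /ɸ/ are both bilabial), so this form is consistent with the same rule.
The trigger is the preceding segment, so the direction is progressive (perseverative).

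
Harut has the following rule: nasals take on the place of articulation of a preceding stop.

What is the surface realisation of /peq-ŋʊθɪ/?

[peqɴʊθɪ]

The rule targets /ŋ/ (voiced velar nasal), which sits after the trigger /q/ (uvular).
Changing only its place to uvular gives [ɴ] — the voiced uvular nasal.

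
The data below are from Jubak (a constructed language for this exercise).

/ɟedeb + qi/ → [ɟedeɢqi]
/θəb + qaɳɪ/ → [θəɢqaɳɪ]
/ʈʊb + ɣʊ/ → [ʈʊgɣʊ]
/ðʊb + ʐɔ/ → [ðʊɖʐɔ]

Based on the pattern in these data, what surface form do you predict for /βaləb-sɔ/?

The data show regressive place assimilation: /b/ → [ɢ] before /q/; /b/ → [g] before /ɣ/; /b/ → [ɖ] before /ʐ/. In each pair only place changes, matching the following consonant, while manner and voice stay constant.
/b/ is a voiced bilabial stop. The following trigger /s/ is alveolar, so /b/ must become alveolar as well.
A voiced alveolar stop is [d], so the surface segment is [d].

[βalədsɔ]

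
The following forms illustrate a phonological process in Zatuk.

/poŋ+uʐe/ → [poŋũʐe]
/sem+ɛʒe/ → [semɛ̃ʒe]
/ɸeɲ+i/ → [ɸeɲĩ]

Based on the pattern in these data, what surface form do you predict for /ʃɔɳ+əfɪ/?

[ʃɔɳə̃fɪ]

The data show progressive nasality assimilation (vowel nasalisation): /u/ → [ũ] after /ŋ/; /ɛ/ → [ɛ̃] after /m/; /i/ → [ĩ] after /ɲ/ — a vowel is nasalised by an immediately preceding nasal consonant.
The vowel /ə/ is adjacent to the preceding nasal /ɳ/, so it acquires [+nasal] and surfaces as [ə̃].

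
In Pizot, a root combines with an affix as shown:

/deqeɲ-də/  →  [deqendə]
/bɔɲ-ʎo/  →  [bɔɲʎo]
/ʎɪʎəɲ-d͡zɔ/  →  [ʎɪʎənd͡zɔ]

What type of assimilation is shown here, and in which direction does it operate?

Underlying /ɲ/ is realised as [n] next to /d/; /d/ itself does not change.
/ɲ/ is palatal while /d/ is alveolar; the output [n] is alveolar, matching the trigger — so the feature that spreads is place.
Manner and voice are unchanged, so the assimilation is partial, not total.
The same holds elsewhere in the data: /ɲ/ → [n] before /d͡z/ (palatal → alveolar, matching alveolar) — only place changes, and always toward the following segment.
Nothing changes in [bɔɲʎo]: there the adjacent consonants already agree in place (/ɲ/ and /ʎ/ are both palatal), so this form is consistent with the same rule.
Since the segment that changes precedes the conditioning segment, the assimilation is regressive.

regressive place assimilation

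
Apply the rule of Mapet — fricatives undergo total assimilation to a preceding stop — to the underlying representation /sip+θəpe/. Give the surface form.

[sippəpe]

/θ/ is the segment targeted by the rule; it sits immediately after /p/, so it assimilates completely and surfaces as [p].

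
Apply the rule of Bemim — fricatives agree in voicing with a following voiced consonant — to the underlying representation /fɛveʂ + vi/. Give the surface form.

/ʂ/ is a voiceless retroflex fricative. The following trigger /v/ is voiced, so /ʂ/ must become voiced as well.
Changing only its voicing to voiced gives [ʐ] — the voiced retroflex fricative.

[fɛveʐvi]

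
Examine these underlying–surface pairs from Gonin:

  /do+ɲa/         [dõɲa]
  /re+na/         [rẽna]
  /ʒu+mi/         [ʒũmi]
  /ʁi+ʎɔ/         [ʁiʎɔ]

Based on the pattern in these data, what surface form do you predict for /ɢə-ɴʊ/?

The data show regressive nasality assimilation (vowel nasalisation): /o/ → [õ] before /ɲ/; /e/ → [ẽ] before /n/; /u/ → [ũ] before /m/ — a vowel is nasalised by an immediately following nasal consonant.
No change occurs in [ʁiʎɔ] because the vowel at the boundary is adjacent to an oral consonant, not a nasal (/i/ next to /ʎ/).
/ə/ sits next to the nasal /ɴ/ and is therefore nasalised to [ə̃].

[ɢə̃ɴʊ]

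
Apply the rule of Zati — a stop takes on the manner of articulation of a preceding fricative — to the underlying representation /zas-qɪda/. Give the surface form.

The rule targets /q/ (voiceless uvular stop), which sits after the trigger /s/ (fricative).
Changing only its manner to fricative gives [χ] — the voiceless uvular fricative.

[zasχɪda]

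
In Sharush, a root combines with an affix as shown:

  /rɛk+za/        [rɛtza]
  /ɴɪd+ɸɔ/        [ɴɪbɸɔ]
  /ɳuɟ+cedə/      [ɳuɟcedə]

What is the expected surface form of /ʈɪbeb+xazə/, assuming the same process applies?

The data show regressive place assimilation: /k/ → [t] before /z/; /d/ → [b] before /ɸ/. In each pair only place changes, matching the following consonant, while manner and voice stay constant.
No alternation appears in [ɳuɟcedə]: there the adjacent consonants already agree in place (/ɟ/ and /c/ are both palatal), so this form is consistent with the same rule.
The rule targets /b/ (voiced bilabial stop), which sits before the trigger /x/ (velar).
A voiced velar stop is [g], so the surface segment is [g].

[ʈɪbegxazə]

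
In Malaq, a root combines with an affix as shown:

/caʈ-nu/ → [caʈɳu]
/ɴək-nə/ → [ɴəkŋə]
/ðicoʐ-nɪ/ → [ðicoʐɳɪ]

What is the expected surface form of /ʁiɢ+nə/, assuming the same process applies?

[ʁiɢɴə]

The data show progressive place assimilation: /n/ → [ɳ] after /ʈ/; /n/ → [ŋ] after /k/; /n/ → [ɳ] after /ʐ/. In each pair only place changes, matching the preceding consonant, while manner and voice stay constant.
/n/ is a voiced alveolar nasal. The preceding trigger /ɢ/ is uvular, so /n/ must become uvular as well.
The voiced uvular nasal is [ɴ], so /n/ → [ɴ].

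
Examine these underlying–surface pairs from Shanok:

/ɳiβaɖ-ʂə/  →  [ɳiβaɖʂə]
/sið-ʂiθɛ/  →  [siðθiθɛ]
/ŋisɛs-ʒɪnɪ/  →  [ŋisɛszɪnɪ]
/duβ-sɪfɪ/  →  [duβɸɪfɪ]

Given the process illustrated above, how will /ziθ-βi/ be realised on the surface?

The data show progressive place assimilation: /ʂ/ → [θ] after /ð/; /ʒ/ → [z] after /s/; /s/ → [ɸ] after /β/. In each pair only place changes, matching the preceding consonant, while manner and voice stay constant.
No alternation appears in [ɳiβaɖʂə]: there the adjacent consonants already agree in place (/ʂ/ and /ɖ/ are both retroflex), so this form is consistent with the same rule.
/β/ is a voiced bilabial fricative. The preceding trigger /θ/ is dental, so /β/ must become dental as well.
The voiced dental fricative is [ð], so /β/ → [ð].

[ziθði]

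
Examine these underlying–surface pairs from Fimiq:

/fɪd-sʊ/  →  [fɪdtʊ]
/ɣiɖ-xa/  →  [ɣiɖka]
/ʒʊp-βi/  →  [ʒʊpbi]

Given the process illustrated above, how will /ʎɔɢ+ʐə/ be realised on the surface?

[ʎɔɢɖə]

The data show progressive manner assimilation: /s/ → [t] after /d/; /x/ → [k] after /ɖ/; /β/ → [b] after /p/. In each pair only manner changes, matching the preceding consonant, while place and voice stay constant.
/ʐ/ is a voiced retroflex fricative. The preceding trigger /ɢ/ is a stop, so /ʐ/ must become a stop as well.
The voiced retroflex stop is [ɖ], so /ʐ/ → [ɖ].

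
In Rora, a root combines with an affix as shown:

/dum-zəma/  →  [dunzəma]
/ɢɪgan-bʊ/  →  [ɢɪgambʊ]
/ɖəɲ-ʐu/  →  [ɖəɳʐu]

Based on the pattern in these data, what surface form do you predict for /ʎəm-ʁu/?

The data show regressive place assimilation: /m/ → [n] before /z/; /n/ → [m] before /b/; /ɲ/ → [ɳ] before /ʐ/. In each pair only place changes, matching the following consonant, while manner and voice stay constant.
The rule targets /m/ (voiced bilabial nasal), which sits before the trigger /ʁ/ (uvular).
A voiced uvular nasal is [ɴ], so the surface segment is [ɴ].

[ʎəɴʁu]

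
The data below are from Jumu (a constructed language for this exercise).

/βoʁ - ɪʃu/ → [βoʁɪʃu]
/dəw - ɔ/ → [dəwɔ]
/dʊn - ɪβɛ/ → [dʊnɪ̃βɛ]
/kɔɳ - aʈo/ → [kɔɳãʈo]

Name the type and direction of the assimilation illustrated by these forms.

The vowel /ɪ/ surfaces as nasalised [ɪ̃] next to the preceding nasal /n/ — it has acquired the [+nasal] feature of its neighbour.
The other form shows the same pattern: /a/ → [ã] after /ɳ/ — each time a vowel is nasalised next to a preceding nasal.
No change occurs in [βoʁɪʃu], [dəwɔ] because the vowel at the boundary is adjacent to an oral consonant, not a nasal (/ɪ/ next to /ʁ/; /ɔ/ next to /w/).
Because the conditioning nasal is to the left of the vowel that changes, the process is progressive (perseverative).

progressive nasality assimilation (vowel nasalisation)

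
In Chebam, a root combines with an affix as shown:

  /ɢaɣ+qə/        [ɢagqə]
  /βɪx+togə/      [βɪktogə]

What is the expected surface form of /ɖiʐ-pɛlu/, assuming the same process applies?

[ɖiɖpɛlu]

The data show regressive manner assimilation: /ɣ/ → [g] before /q/; /x/ → [k] before /t/. In each pair only manner changes, matching the following consonant, while place and voice stay constant.
The rule targets /ʐ/ (voiced retroflex fricative), which sits before the trigger /p/ (stop).
The voiced retroflex stop is [ɖ], so /ʐ/ → [ɖ].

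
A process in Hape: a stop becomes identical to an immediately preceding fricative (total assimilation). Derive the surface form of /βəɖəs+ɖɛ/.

[βəɖəssɛ]

/ɖ/ is the segment targeted by the rule; it sits immediately after /s/, so it assimilates completely and surfaces as [s].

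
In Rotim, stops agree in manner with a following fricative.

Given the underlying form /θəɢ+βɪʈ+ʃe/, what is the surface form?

[θəʁβɪʂʃe]

/ɢ/ is a voiced uvular stop. The following trigger /β/ is a fricative, so /ɢ/ must become a fricative as well.
The voiced uvular fricative is [ʁ], so /ɢ/ → [ʁ].
The same rule applies at the second boundary: /ʈ/ → [ʂ] next to /ʃ/.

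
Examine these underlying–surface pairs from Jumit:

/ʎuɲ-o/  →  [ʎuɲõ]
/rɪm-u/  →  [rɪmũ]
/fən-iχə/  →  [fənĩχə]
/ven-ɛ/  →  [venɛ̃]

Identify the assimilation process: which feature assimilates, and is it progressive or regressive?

progressive nasality assimilation (vowel nasalisation)

The vowel /o/ surfaces as nasalised [õ] next to the preceding nasal /ɲ/ — it has acquired the [+nasal] feature of its neighbour.
Likewise in the remaining data: /u/ → [ũ] after /m/; /i/ → [ĩ] after /n/; /ɛ/ → [ɛ̃] after /n/ — each time a vowel is nasalised next to a preceding nasal.
Because the conditioning nasal is to the left of the vowel that changes, the process is progressive (perseverative).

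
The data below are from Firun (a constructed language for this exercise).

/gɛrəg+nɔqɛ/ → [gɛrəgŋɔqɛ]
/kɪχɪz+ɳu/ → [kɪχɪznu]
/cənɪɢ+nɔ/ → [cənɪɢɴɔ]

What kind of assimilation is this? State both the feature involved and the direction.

Underlying /n/ is realised as [ŋ] next to /g/; /g/ itself does not change.
The change alveolar → velar matches the place of the preceding /g/, identifying this as place assimilation.
Manner and voice are unchanged, so the assimilation is partial, not total.
Checking the remaining alternations: /ɳ/ → [n] after /z/ (retroflex → alveolar, matching alveolar); /n/ → [ɴ] after /ɢ/ (alveolar → uvular, matching uvular) — only place changes, and always toward the preceding segment.
The trigger is the preceding segment, so the direction is progressive (perseverative).

progressive place assimilation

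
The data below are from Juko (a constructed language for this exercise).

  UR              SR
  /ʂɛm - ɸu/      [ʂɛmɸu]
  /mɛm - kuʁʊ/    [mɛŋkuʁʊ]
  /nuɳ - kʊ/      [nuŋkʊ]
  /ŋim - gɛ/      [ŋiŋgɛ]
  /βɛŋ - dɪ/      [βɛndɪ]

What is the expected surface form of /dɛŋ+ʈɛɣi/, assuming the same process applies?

The data show regressive place assimilation: /m/ → [ŋ] before /k/; /ɳ/ → [ŋ] before /k/; /m/ → [ŋ] before /g/; /ŋ/ → [n] before /d/. In each pair only place changes, matching the following consonant, while manner and voice stay constant.
Nothing changes in [ʂɛmɸu]: there the adjacent consonants already agree in place (/m/ and /ɸ/ are both bilabial), so this form is consistent with the same rule.
/ŋ/ is a voiced velar nasal. The following trigger /ʈ/ is retroflex, so /ŋ/ must become retroflex as well.
Changing only its place to retroflex gives [ɳ] — the voiced retroflex nasal.

[dɛɳʈɛɣi]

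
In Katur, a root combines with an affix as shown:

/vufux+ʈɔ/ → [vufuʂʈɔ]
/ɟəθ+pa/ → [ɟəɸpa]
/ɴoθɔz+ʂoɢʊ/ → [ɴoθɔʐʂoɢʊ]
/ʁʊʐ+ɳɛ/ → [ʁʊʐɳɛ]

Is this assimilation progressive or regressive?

The segment that alternates is /x/, which surfaces as [ʂ] when adjacent to /ʈ/.
/x/ is velar while /ʈ/ is retroflex; the output [ʂ] is retroflex, matching the trigger — so the feature that spreads is place.
The other alternating forms pattern the same way: /θ/ → [ɸ] before /p/ (dental → bilabial, matching bilabial); /z/ → [ʐ] before /ʂ/ (alveolar → retroflex, matching retroflex) — only place changes, and always toward the following segment.
No alternation appears in [ʁʊʐɳɛ]: there the adjacent consonants already agree in place (/ʐ/ and /ɳ/ are both retroflex), so this form is consistent with the same rule.
Since the segment that changes precedes the conditioning segment, the assimilation is regressive.

regressive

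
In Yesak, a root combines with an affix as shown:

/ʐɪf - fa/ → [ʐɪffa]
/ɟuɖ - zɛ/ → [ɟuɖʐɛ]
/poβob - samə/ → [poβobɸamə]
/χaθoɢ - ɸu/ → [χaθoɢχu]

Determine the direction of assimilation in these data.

progressive

Underlying /z/ is realised as [ʐ] next to /ɖ/; /ɖ/ itself does not change.
/z/ is alveolar while /ɖ/ is retroflex; the output [ʐ] is retroflex, matching the trigger — so the feature that spreads is place.
The same holds elsewhere in the data: /s/ → [ɸ] after /b/ (alveolar → bilabial, matching bilabial); /ɸ/ → [χ] after /ɢ/ (bilabial → uvular, matching uvular) — only place changes, and always toward the preceding segment.
Nothing changes in [ʐɪffa]: there the adjacent consonants already agree in place (/f/ and /f/ are both labiodental), so this form is consistent with the same rule.
The trigger is the preceding segment, so the direction is progressive (perseverative).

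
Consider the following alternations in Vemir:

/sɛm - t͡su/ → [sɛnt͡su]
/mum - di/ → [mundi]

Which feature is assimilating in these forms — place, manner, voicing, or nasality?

place

Underlying /m/ is realised as [n] next to /t͡s/; /t͡s/ itself does not change.
/m/ is bilabial while /t͡s/ is alveolar; the output [n] is alveolar, matching the trigger — so the feature that spreads is place.
The other alternating form patterns the same way: /m/ → [n] before /d/ (bilabial → alveolar, matching alveolar) — only place changes, and always toward the following segment.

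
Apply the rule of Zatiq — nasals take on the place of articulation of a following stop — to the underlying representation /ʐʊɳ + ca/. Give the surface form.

The rule targets /ɳ/ (voiced retroflex nasal), which sits before the trigger /c/ (palatal).
Changing only its place to palatal gives [ɲ] — the voiced palatal nasal.

[ʐʊɲca]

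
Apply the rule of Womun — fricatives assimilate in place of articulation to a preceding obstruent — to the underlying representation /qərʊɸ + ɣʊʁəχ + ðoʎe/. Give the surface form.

[qərʊɸβʊʁəχʁoʎe]

/ɣ/ is a voiced velar fricative. The preceding trigger /ɸ/ is bilabial, so /ɣ/ must become bilabial as well.
The voiced bilabial fricative is [β], so /ɣ/ → [β].
At the second juncture, /ð/ likewise becomes [ʁ] adjacent to /χ/.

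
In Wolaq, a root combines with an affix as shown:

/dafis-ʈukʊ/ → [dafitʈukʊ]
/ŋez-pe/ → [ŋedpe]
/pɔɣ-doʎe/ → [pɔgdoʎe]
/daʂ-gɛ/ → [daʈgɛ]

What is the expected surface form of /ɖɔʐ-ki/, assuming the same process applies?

[ɖɔɖki]

The data show regressive manner assimilation: /s/ → [t] before /ʈ/; /z/ → [d] before /p/; /ɣ/ → [g] before /d/; /ʂ/ → [ʈ] before /g/. In each pair only manner changes, matching the following consonant, while place and voice stay constant.
The rule targets /ʐ/ (voiced retroflex fricative), which sits before the trigger /k/ (stop).
The voiced retroflex stop is [ɖ], so /ʐ/ → [ɖ].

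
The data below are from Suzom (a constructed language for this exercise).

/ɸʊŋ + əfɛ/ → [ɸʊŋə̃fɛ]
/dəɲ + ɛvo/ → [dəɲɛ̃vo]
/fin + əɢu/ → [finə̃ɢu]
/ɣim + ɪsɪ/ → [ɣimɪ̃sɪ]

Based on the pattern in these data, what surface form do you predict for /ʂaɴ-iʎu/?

The data show progressive nasality assimilation (vowel nasalisation): /ə/ → [ə̃] after /ŋ/; /ɛ/ → [ɛ̃] after /ɲ/; /ə/ → [ə̃] after /n/; /ɪ/ → [ɪ̃] after /m/ — a vowel is nasalised by an immediately preceding nasal consonant.
/i/ sits next to the nasal /ɴ/ and is therefore nasalised to [ĩ].

[ʂaɴĩʎu]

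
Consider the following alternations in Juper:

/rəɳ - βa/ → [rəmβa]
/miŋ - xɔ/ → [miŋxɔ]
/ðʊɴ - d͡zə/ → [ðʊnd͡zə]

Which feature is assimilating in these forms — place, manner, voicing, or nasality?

Underlying /ɳ/ is realised as [m] next to /β/; /β/ itself does not change.
The change retroflex → bilabial matches the place of the following /β/, identifying this as place assimilation.
The other alternating form patterns the same way: /ɴ/ → [n] before /d͡z/ (uvular → alveolar, matching alveolar) — only place changes, and always toward the following segment.
No alternation appears in [miŋxɔ]: there the adjacent consonants already agree in place (/ŋ/ and /x/ are both velar), so this form is consistent with the same rule.

place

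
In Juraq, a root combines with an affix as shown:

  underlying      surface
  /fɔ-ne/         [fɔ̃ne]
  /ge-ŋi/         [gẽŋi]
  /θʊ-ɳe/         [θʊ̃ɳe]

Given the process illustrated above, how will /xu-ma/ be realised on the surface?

[xũma]

The data show regressive nasality assimilation (vowel nasalisation): /ɔ/ → [ɔ̃] before /n/; /e/ → [ẽ] before /ŋ/; /ʊ/ → [ʊ̃] before /ɳ/ — a vowel is nasalised by an immediately following nasal consonant.
/u/ sits next to the nasal /m/ and is therefore nasalised to [ũ].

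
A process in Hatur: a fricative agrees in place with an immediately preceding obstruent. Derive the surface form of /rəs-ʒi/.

/ʒ/ is a voiced postalveolar fricative. The preceding trigger /s/ is alveolar, so /ʒ/ must become alveolar as well.
A voiced alveolar fricative is [z], so the surface segment is [z].

[rəszi]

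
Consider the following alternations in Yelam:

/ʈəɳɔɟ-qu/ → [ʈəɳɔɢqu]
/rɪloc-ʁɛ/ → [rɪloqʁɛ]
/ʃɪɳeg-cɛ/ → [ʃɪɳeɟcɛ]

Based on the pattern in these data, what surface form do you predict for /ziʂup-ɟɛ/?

[ziʂucɟɛ]

The data show regressive place assimilation: /ɟ/ → [ɢ] before /q/; /c/ → [q] before /ʁ/; /g/ → [ɟ] before /c/. In each pair only place changes, matching the following consonant, while manner and voice stay constant.
The rule targets /p/ (voiceless bilabial stop), which sits before the trigger /ɟ/ (palatal).
The voiceless palatal stop is [c], so /p/ → [c].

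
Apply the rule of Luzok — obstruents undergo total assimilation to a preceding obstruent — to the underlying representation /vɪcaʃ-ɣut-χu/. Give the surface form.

[vɪcaʃʃuttu]

/ɣ/ is the segment targeted by the rule; it sits immediately after /ʃ/, so it assimilates completely and surfaces as [ʃ].
At the second juncture, /χ/ likewise becomes [t] adjacent to /t/.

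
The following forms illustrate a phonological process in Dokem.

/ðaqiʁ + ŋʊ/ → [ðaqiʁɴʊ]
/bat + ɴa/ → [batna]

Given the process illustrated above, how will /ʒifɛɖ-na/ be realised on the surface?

The data show progressive place assimilation: /ŋ/ → [ɴ] after /ʁ/; /ɴ/ → [n] after /t/. In each pair only place changes, matching the preceding consonant, while manner and voice stay constant.
/n/ is a voiced alveolar nasal. The preceding trigger /ɖ/ is retroflex, so /n/ must become retroflex as well.
Changing only its place to retroflex gives [ɳ] — the voiced retroflex nasal.

[ʒifɛɖɳa]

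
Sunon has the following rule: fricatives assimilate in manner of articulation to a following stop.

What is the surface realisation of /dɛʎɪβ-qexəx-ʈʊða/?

The rule targets /β/ (voiced bilabial fricative), which sits before the trigger /q/ (stop).
The voiced bilabial stop is [b], so /β/ → [b].
The same rule applies at the second boundary: /x/ → [k] next to /ʈ/.

[dɛʎɪbqexəkʈʊða]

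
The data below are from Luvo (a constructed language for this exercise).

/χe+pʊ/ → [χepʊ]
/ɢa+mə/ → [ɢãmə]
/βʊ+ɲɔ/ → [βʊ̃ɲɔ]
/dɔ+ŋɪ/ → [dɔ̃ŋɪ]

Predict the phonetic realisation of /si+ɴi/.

[sĩɴi]

The data show regressive nasality assimilation (vowel nasalisation): /a/ → [ã] before /m/; /ʊ/ → [ʊ̃] before /ɲ/; /ɔ/ → [ɔ̃] before /ŋ/ — a vowel is nasalised by an immediately following nasal consonant.
No change occurs in [χepʊ] because the vowel at the boundary is adjacent to an oral consonant, not a nasal (/e/ next to /p/).
The vowel /i/ is adjacent to the following nasal /ɴ/, so it acquires [+nasal] and surfaces as [ĩ].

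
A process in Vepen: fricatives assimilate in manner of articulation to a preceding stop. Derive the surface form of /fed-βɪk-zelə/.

[fedbɪkdelə]

The rule targets /β/ (voiced bilabial fricative), which sits after the trigger /d/ (stop).
A voiced bilabial stop is [b], so the surface segment is [b].
At the second juncture, /z/ likewise becomes [d] adjacent to /k/.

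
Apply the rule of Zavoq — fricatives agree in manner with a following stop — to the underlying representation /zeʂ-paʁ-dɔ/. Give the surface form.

The rule targets /ʂ/ (voiceless retroflex fricative), which sits before the trigger /p/ (stop).
A voiceless retroflex stop is [ʈ], so the surface segment is [ʈ].
At the second juncture, /ʁ/ likewise becomes [ɢ] adjacent to /d/.

[zeʈpaɢdɔ]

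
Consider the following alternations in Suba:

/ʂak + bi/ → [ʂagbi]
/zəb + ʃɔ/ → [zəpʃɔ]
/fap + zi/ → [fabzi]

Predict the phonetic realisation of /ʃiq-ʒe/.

The data show regressive voicing assimilation: /k/ → [g] before /b/; /b/ → [p] before /ʃ/; /p/ → [b] before /z/. In each pair only voicing changes, matching the following consonant, while place and manner stay constant.
The rule targets /q/ (voiceless uvular stop), which sits before the trigger /ʒ/ (voiced).
Changing only its voicing to voiced gives [ɢ] — the voiced uvular stop.

[ʃiɢʒe]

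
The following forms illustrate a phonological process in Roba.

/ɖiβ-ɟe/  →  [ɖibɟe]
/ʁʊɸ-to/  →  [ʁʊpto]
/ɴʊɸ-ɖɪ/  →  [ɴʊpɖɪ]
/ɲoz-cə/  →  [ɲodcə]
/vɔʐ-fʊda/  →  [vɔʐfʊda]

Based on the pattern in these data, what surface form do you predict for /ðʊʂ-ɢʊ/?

[ðʊʈɢʊ]

The data show regressive manner assimilation: /β/ → [b] before /ɟ/; /ɸ/ → [p] before /t/; /ɸ/ → [p] before /ɖ/; /z/ → [d] before /c/. In each pair only manner changes, matching the following consonant, while place and voice stay constant.
No alternation appears in [vɔʐfʊda]: there the adjacent consonants already agree in manner (/ʐ/ and /f/ are both fricatives), so this form is consistent with the same rule.
The rule targets /ʂ/ (voiceless retroflex fricative), which sits before the trigger /ɢ/ (stop).
The voiceless retroflex stop is [ʈ], so /ʂ/ → [ʈ].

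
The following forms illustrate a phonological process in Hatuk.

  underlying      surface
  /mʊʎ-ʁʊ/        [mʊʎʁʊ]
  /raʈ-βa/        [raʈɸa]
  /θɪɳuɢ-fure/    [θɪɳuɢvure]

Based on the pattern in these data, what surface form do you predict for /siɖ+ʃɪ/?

[siɖʒɪ]

The data show progressive voicing assimilation: /β/ → [ɸ] after /ʈ/; /f/ → [v] after /ɢ/. In each pair only voicing changes, matching the preceding consonant, while place and manner stay constant.
No alternation appears in [mʊʎʁʊ]: there the adjacent consonants already agree in voicing (/ʁ/ and /ʎ/ are both voiced), so this form is consistent with the same rule.
/ʃ/ is a voiceless postalveolar fricative. The preceding trigger /ɖ/ is voiced, so /ʃ/ must become voiced as well.
The voiced postalveolar fricative is [ʒ], so /ʃ/ → [ʒ].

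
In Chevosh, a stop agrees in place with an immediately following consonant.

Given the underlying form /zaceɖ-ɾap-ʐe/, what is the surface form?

The rule targets /ɖ/ (voiced retroflex stop), which sits before the trigger /ɾ/ (alveolar).
The voiced alveolar stop is [d], so /ɖ/ → [d].
The same rule applies at the second boundary: /p/ → [ʈ] next to /ʐ/.

[zacedɾaʈʐe]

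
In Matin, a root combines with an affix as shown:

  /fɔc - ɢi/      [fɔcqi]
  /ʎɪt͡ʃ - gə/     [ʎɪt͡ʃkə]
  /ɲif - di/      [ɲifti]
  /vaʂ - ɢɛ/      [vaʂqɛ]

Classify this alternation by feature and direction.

Comparing underlying and surface forms, /ɢ/ → [q] is the alternation; the neighbouring /c/ is constant.
/ɢ/ is voiced while /c/ is voiceless; the output [q] is voiceless, matching the trigger — so the feature that spreads is voicing.
Place and manner are unchanged, so the assimilation is partial, not total.
Checking the remaining alternations: /g/ → [k] after /t͡ʃ/ (voiced → voiceless, matching voiceless); /d/ → [t] after /f/ (voiced → voiceless, matching voiceless); /ɢ/ → [q] after /ʂ/ (voiced → voiceless, matching voiceless) — only voicing changes, and always toward the preceding segment.
The trigger is the preceding segment, so the direction is progressive (perseverative).

progressive voicing assimilation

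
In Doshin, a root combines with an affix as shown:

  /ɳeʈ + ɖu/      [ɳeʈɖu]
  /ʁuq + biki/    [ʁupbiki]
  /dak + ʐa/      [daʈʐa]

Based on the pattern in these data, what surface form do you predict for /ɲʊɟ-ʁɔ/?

The data show regressive place assimilation: /q/ → [p] before /b/; /k/ → [ʈ] before /ʐ/. In each pair only place changes, matching the following consonant, while manner and voice stay constant.
Nothing changes in [ɳeʈɖu]: there the adjacent consonants already agree in place (/ʈ/ and /ɖ/ are both retroflex), so this form is consistent with the same rule.
The rule targets /ɟ/ (voiced palatal stop), which sits before the trigger /ʁ/ (uvular).
A voiced uvular stop is [ɢ], so the surface segment is [ɢ].

[ɲʊɢʁɔ]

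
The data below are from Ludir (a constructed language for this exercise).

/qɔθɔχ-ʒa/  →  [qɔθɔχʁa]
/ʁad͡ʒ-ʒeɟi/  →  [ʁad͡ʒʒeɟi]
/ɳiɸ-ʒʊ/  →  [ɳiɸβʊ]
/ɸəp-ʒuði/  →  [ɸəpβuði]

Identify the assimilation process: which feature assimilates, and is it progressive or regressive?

progressive place assimilation

Comparing underlying and surface forms, /ʒ/ → [ʁ] is the alternation; the neighbouring /χ/ is constant.
/ʒ/ is postalveolar while /χ/ is uvular; the output [ʁ] is uvular, matching the trigger — so the feature that spreads is place.
Manner and voice are unchanged, so the assimilation is partial, not total.
The other alternating forms pattern the same way: /ʒ/ → [β] after /ɸ/ (postalveolar → bilabial, matching bilabial); /ʒ/ → [β] after /p/ (postalveolar → bilabial, matching bilabial) — only place changes, and always toward the preceding segment.
Nothing changes in [ʁad͡ʒʒeɟi]: there the adjacent consonants already agree in place (/ʒ/ and /d͡ʒ/ are both postalveolar), so this form is consistent with the same rule.
Since the segment that changes follows the conditioning segment, the assimilation is progressive.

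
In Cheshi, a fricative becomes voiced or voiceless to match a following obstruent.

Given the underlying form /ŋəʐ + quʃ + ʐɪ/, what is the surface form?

The rule targets /ʐ/ (voiced retroflex fricative), which sits before the trigger /q/ (voiceless).
The voiceless retroflex fricative is [ʂ], so /ʐ/ → [ʂ].
At the second juncture, /ʃ/ likewise becomes [ʒ] adjacent to /ʐ/.

[ŋəʂquʒʐɪ]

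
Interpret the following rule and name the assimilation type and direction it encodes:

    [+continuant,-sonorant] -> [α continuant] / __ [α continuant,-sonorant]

The rule copies [continuant] (continuancy) from the environment onto the target fricatives; since [±continuant] encodes the stop/fricative manner contrast, the assimilating dimension is manner.
The conditioning segment sits to the right of the focus bar, meaning the trigger follows the segment that changes — regressive assimilation.

regressive manner assimilation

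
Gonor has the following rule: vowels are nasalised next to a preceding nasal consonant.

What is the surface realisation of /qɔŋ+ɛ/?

[qɔŋɛ̃]

The vowel /ɛ/ is adjacent to the preceding nasal /ŋ/, so it acquires [+nasal] and surfaces as [ɛ̃].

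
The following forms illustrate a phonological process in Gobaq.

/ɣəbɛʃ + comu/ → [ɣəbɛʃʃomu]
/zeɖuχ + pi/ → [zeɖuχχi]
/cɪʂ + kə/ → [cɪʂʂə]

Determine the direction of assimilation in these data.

Underlying /c/ is realised as [ʃ] next to /ʃ/; /ʃ/ itself does not change.
The output [ʃ] is identical to the trigger /ʃ/ — every feature (place, manner, voicing) has been copied — so this is total assimilation.
The other forms behave the same way: /p/ → [χ] after /χ/; /k/ → [ʂ] after /ʂ/ — in each case the output is a copy of the preceding consonant.
The trigger is the preceding segment, so the direction is progressive (perseverative).

progressive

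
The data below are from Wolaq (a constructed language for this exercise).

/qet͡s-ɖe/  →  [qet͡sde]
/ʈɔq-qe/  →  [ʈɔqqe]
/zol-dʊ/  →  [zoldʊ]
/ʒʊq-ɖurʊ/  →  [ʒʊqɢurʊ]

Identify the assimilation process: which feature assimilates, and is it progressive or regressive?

progressive place assimilation

Underlying /ɖ/ is realised as [d] next to /t͡s/; /t͡s/ itself does not change.
/ɖ/ is retroflex while /t͡s/ is alveolar; the output [d] is alveolar, matching the trigger — so the feature that spreads is place.
Manner and voice are unchanged, so the assimilation is partial, not total.
Checking the remaining alternation: /ɖ/ → [ɢ] after /q/ (retroflex → uvular, matching uvular) — only place changes, and always toward the preceding segment.
No alternation appears in [ʈɔqqe], [zoldʊ]: there the adjacent consonants already agree in place (/q/ and /q/ are both uvular; /d/ and /l/ are both alveolar), so these forms are consistent with the same rule.
The trigger is the preceding segment, so the direction is progressive (perseverative).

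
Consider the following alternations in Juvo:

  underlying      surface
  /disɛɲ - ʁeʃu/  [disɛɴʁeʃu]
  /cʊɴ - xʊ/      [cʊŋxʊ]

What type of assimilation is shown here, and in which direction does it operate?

The segment that alternates is /ɲ/, which surfaces as [ɴ] when adjacent to /ʁ/.
The change palatal → uvular matches the place of the following /ʁ/, identifying this as place assimilation.
Manner and voice are unchanged, so the assimilation is partial, not total.
Checking the remaining alternation: /ɴ/ → [ŋ] before /x/ (uvular → velar, matching velar) — only place changes, and always toward the following segment.
Since the segment that changes precedes the conditioning segment, the assimilation is regressive.

regressive place assimilation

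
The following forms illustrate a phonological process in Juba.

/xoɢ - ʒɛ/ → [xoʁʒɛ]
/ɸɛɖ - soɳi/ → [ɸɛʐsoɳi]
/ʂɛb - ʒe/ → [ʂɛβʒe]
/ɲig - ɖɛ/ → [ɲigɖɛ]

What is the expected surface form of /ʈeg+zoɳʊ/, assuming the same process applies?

The data show regressive manner assimilation: /ɢ/ → [ʁ] before /ʒ/; /ɖ/ → [ʐ] before /s/; /b/ → [β] before /ʒ/. In each pair only manner changes, matching the following consonant, while place and voice stay constant.
Nothing changes in [ɲigɖɛ]: there the adjacent consonants already agree in manner (/g/ and /ɖ/ are both stops), so this form is consistent with the same rule.
/g/ is a voiced velar stop. The following trigger /z/ is a fricative, so /g/ must become a fricative as well.
Changing only its manner to fricative gives [ɣ] — the voiced velar fricative.

[ʈeɣzoɳʊ]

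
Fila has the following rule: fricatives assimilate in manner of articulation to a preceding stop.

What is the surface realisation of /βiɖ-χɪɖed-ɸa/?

[βiɖqɪɖedpa]

The rule targets /χ/ (voiceless uvular fricative), which sits after the trigger /ɖ/ (stop).
A voiceless uvular stop is [q], so the surface segment is [q].
The same rule applies at the second boundary: /ɸ/ → [p] next to /d/.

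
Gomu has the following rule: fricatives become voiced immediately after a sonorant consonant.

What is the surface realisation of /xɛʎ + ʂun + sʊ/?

/ʂ/ is a voiceless retroflex fricative. The preceding trigger /ʎ/ is voiced, so /ʂ/ must become voiced as well.
Changing only its voicing to voiced gives [ʐ] — the voiced retroflex fricative.
The same rule applies at the second boundary: /s/ → [z] next to /n/.

[xɛʎʐunzʊ]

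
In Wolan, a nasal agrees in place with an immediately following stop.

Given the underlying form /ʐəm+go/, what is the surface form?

[ʐəŋgo]

The rule targets /m/ (voiced bilabial nasal), which sits before the trigger /g/ (velar).
Changing only its place to velar gives [ŋ] — the voiced velar nasal.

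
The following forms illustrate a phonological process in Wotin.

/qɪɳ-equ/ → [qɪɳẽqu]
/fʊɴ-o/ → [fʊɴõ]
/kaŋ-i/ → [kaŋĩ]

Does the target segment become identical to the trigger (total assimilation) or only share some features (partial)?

partial assimilation

The vowel /e/ surfaces as nasalised [ẽ] next to the preceding nasal /ɳ/ — it has acquired the [+nasal] feature of its neighbour.
Likewise in the remaining data: /o/ → [õ] after /ɴ/; /i/ → [ĩ] after /ŋ/ — each time a vowel is nasalised next to a preceding nasal.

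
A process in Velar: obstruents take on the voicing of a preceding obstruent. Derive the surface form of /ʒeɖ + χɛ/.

/χ/ is a voiceless uvular fricative. The preceding trigger /ɖ/ is voiced, so /χ/ must become voiced as well.
A voiced uvular fricative is [ʁ], so the surface segment is [ʁ].

[ʒeɖʁɛ]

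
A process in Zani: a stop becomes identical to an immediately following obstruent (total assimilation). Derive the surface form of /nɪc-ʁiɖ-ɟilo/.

/c/ is the segment targeted by the rule; it sits immediately before /ʁ/, so it assimilates completely and surfaces as [ʁ].
The same rule applies at the second boundary: /ɖ/ → [ɟ] next to /ɟ/.

[nɪʁʁiɟɟilo]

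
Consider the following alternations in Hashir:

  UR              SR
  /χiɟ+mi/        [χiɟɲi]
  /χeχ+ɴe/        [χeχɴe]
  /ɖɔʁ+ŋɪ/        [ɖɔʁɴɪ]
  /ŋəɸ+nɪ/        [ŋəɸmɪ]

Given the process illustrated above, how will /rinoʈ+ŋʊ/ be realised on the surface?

The data show progressive place assimilation: /m/ → [ɲ] after /ɟ/; /ŋ/ → [ɴ] after /ʁ/; /n/ → [m] after /ɸ/. In each pair only place changes, matching the preceding consonant, while manner and voice stay constant.
No alternation appears in [χeχɴe]: there the adjacent consonants already agree in place (/ɴ/ and /χ/ are both uvular), so this form is consistent with the same rule.
/ŋ/ is a voiced velar nasal. The preceding trigger /ʈ/ is retroflex, so /ŋ/ must become retroflex as well.
Changing only its place to retroflex gives [ɳ] — the voiced retroflex nasal.

[rinoʈɳʊ]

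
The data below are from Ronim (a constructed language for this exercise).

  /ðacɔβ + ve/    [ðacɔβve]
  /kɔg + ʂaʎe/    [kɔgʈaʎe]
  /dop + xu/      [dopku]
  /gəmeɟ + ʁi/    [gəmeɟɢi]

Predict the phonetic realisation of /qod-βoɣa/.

[qodboɣa]

The data show progressive manner assimilation: /ʂ/ → [ʈ] after /g/; /x/ → [k] after /p/; /ʁ/ → [ɢ] after /ɟ/. In each pair only manner changes, matching the preceding consonant, while place and voice stay constant.
No alternation appears in [ðacɔβve]: there the adjacent consonants already agree in manner (/v/ and /β/ are both fricatives), so this form is consistent with the same rule.
/β/ is a voiced bilabial fricative. The preceding trigger /d/ is a stop, so /β/ must become a stop as well.
The voiced bilabial stop is [b], so /β/ → [b].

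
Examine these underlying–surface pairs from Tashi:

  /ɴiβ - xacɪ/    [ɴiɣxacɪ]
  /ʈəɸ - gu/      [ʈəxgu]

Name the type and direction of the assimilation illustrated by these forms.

regressive place assimilation

Comparing underlying and surface forms, /β/ → [ɣ] is the alternation; the neighbouring /x/ is constant.
/β/ is bilabial while /x/ is velar; the output [ɣ] is velar, matching the trigger — so the feature that spreads is place.
Manner and voice are unchanged, so the assimilation is partial, not total.
The same holds elsewhere in the data: /ɸ/ → [x] before /g/ (bilabial → velar, matching velar) — only place changes, and always toward the following segment.
The trigger is the following segment, so the direction is regressive (anticipatory).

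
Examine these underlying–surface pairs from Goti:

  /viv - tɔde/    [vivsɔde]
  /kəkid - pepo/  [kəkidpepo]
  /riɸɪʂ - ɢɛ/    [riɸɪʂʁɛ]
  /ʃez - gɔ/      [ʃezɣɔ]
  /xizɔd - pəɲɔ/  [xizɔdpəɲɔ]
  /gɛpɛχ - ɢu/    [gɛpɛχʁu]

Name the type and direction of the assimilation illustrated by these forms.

progressive manner assimilation

Comparing underlying and surface forms, /t/ → [s] is the alternation; the neighbouring /v/ is constant.
The change stop → fricative matches the manner of the preceding /v/, identifying this as manner assimilation.
Place and voice are unchanged, so the assimilation is partial, not total.
The other alternating forms pattern the same way: /ɢ/ → [ʁ] after /ʂ/ (stop → fricative, matching a fricative); /g/ → [ɣ] after /z/ (stop → fricative, matching a fricative); /ɢ/ → [ʁ] after /χ/ (stop → fricative, matching a fricative) — only manner changes, and always toward the preceding segment.
No alternation appears in [kəkidpepo], [xizɔdpəɲɔ]: there the adjacent consonants already agree in manner (/p/ and /d/ are both stops; /p/ and /d/ are both stops), so these forms are consistent with the same rule.
The trigger is the preceding segment, so the direction is progressive (perseverative).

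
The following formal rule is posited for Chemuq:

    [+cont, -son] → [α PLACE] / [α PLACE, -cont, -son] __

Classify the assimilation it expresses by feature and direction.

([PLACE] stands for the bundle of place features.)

progressive place assimilation

The shared variable α links the value of the place features (abbreviated [PLACE]) on the target to the same value on the neighbouring segment, so place is the feature that assimilates.
The conditioning segment sits to the left of the focus bar, meaning the trigger precedes the segment that changes — progressive assimilation.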